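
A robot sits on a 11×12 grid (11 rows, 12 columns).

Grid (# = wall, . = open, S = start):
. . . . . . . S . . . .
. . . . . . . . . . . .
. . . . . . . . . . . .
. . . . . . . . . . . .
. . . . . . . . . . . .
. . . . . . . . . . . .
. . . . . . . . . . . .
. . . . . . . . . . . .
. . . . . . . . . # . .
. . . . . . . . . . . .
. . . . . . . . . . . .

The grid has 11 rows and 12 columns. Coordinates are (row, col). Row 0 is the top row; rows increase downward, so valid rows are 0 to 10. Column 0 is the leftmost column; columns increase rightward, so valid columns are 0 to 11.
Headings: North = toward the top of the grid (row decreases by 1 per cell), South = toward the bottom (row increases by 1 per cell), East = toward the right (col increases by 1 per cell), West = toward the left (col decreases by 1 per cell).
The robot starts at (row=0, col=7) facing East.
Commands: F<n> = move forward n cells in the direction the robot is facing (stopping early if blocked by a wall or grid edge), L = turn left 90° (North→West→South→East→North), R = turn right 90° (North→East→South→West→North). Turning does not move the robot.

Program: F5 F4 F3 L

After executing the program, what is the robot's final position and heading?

Answer: Final position: (row=0, col=11), facing North

Derivation:
Start: (row=0, col=7), facing East
  F5: move forward 4/5 (blocked), now at (row=0, col=11)
  F4: move forward 0/4 (blocked), now at (row=0, col=11)
  F3: move forward 0/3 (blocked), now at (row=0, col=11)
  L: turn left, now facing North
Final: (row=0, col=11), facing North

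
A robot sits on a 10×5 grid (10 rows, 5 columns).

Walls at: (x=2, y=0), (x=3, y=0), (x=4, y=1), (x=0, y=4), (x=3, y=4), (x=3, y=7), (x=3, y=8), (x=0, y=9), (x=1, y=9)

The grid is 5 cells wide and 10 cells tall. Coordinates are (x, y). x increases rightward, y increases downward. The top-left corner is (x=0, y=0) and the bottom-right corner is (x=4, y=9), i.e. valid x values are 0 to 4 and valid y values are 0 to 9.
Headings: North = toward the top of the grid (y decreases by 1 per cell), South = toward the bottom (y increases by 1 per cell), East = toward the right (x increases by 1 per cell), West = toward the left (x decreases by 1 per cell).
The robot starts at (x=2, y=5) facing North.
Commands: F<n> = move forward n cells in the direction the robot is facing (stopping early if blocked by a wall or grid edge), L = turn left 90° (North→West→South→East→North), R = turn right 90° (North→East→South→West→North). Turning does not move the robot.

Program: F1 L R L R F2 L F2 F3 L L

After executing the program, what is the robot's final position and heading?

Start: (x=2, y=5), facing North
  F1: move forward 1, now at (x=2, y=4)
  L: turn left, now facing West
  R: turn right, now facing North
  L: turn left, now facing West
  R: turn right, now facing North
  F2: move forward 2, now at (x=2, y=2)
  L: turn left, now facing West
  F2: move forward 2, now at (x=0, y=2)
  F3: move forward 0/3 (blocked), now at (x=0, y=2)
  L: turn left, now facing South
  L: turn left, now facing East
Final: (x=0, y=2), facing East

Answer: Final position: (x=0, y=2), facing East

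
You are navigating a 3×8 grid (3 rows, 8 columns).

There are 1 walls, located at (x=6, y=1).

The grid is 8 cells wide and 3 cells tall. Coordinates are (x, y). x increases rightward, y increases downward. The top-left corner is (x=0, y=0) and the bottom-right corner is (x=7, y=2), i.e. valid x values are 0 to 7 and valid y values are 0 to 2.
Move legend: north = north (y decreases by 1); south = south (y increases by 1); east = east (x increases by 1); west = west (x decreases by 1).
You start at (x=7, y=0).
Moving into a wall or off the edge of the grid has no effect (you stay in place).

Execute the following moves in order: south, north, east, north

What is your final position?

Answer: Final position: (x=7, y=0)

Derivation:
Start: (x=7, y=0)
  south (south): (x=7, y=0) -> (x=7, y=1)
  north (north): (x=7, y=1) -> (x=7, y=0)
  east (east): blocked, stay at (x=7, y=0)
  north (north): blocked, stay at (x=7, y=0)
Final: (x=7, y=0)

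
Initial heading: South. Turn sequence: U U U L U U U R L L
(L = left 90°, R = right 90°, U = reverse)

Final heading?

Start: South
  U (U-turn (180°)) -> North
  U (U-turn (180°)) -> South
  U (U-turn (180°)) -> North
  L (left (90° counter-clockwise)) -> West
  U (U-turn (180°)) -> East
  U (U-turn (180°)) -> West
  U (U-turn (180°)) -> East
  R (right (90° clockwise)) -> South
  L (left (90° counter-clockwise)) -> East
  L (left (90° counter-clockwise)) -> North
Final: North

Answer: Final heading: North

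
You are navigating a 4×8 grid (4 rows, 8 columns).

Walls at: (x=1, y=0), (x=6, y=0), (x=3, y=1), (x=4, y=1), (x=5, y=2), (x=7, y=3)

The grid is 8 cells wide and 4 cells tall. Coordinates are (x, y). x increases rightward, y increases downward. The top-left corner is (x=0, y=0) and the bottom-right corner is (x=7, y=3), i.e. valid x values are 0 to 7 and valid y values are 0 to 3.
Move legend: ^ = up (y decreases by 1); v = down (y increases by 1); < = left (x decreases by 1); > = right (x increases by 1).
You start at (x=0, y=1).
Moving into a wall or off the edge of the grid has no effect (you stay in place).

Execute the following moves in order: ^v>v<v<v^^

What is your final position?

Start: (x=0, y=1)
  ^ (up): (x=0, y=1) -> (x=0, y=0)
  v (down): (x=0, y=0) -> (x=0, y=1)
  > (right): (x=0, y=1) -> (x=1, y=1)
  v (down): (x=1, y=1) -> (x=1, y=2)
  < (left): (x=1, y=2) -> (x=0, y=2)
  v (down): (x=0, y=2) -> (x=0, y=3)
  < (left): blocked, stay at (x=0, y=3)
  v (down): blocked, stay at (x=0, y=3)
  ^ (up): (x=0, y=3) -> (x=0, y=2)
  ^ (up): (x=0, y=2) -> (x=0, y=1)
Final: (x=0, y=1)

Answer: Final position: (x=0, y=1)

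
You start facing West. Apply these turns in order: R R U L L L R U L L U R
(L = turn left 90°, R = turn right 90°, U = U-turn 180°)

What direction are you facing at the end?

Start: West
  R (right (90° clockwise)) -> North
  R (right (90° clockwise)) -> East
  U (U-turn (180°)) -> West
  L (left (90° counter-clockwise)) -> South
  L (left (90° counter-clockwise)) -> East
  L (left (90° counter-clockwise)) -> North
  R (right (90° clockwise)) -> East
  U (U-turn (180°)) -> West
  L (left (90° counter-clockwise)) -> South
  L (left (90° counter-clockwise)) -> East
  U (U-turn (180°)) -> West
  R (right (90° clockwise)) -> North
Final: North

Answer: Final heading: North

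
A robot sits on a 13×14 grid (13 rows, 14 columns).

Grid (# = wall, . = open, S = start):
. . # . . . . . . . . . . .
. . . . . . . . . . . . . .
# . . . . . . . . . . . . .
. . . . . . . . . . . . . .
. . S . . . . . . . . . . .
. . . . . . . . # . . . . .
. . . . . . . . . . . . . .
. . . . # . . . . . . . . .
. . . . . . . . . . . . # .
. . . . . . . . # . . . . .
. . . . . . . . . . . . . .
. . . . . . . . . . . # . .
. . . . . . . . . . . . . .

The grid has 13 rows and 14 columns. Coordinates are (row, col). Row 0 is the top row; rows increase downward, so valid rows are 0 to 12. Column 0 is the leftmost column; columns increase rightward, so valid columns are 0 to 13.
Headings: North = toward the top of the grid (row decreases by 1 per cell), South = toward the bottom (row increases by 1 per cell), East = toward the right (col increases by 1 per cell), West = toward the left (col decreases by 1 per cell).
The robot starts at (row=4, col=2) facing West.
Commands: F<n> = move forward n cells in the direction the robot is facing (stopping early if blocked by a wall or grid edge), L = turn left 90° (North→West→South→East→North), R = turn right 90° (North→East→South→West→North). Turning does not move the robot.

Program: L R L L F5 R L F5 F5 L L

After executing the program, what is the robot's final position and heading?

Start: (row=4, col=2), facing West
  L: turn left, now facing South
  R: turn right, now facing West
  L: turn left, now facing South
  L: turn left, now facing East
  F5: move forward 5, now at (row=4, col=7)
  R: turn right, now facing South
  L: turn left, now facing East
  F5: move forward 5, now at (row=4, col=12)
  F5: move forward 1/5 (blocked), now at (row=4, col=13)
  L: turn left, now facing North
  L: turn left, now facing West
Final: (row=4, col=13), facing West

Answer: Final position: (row=4, col=13), facing West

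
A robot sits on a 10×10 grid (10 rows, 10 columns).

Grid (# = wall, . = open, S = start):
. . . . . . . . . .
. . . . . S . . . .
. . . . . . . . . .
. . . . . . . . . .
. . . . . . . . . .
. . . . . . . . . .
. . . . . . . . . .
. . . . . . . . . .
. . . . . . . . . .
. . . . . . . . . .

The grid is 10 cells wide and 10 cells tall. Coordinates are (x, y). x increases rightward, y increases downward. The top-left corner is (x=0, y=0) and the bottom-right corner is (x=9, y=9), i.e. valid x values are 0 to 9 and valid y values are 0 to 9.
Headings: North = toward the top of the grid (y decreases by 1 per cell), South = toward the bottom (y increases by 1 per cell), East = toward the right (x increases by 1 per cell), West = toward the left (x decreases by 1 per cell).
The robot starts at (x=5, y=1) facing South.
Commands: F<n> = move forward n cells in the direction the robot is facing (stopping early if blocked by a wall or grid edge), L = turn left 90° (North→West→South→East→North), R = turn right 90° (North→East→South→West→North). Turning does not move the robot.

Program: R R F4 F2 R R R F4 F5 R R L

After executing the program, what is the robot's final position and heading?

Answer: Final position: (x=0, y=0), facing North

Derivation:
Start: (x=5, y=1), facing South
  R: turn right, now facing West
  R: turn right, now facing North
  F4: move forward 1/4 (blocked), now at (x=5, y=0)
  F2: move forward 0/2 (blocked), now at (x=5, y=0)
  R: turn right, now facing East
  R: turn right, now facing South
  R: turn right, now facing West
  F4: move forward 4, now at (x=1, y=0)
  F5: move forward 1/5 (blocked), now at (x=0, y=0)
  R: turn right, now facing North
  R: turn right, now facing East
  L: turn left, now facing North
Final: (x=0, y=0), facing North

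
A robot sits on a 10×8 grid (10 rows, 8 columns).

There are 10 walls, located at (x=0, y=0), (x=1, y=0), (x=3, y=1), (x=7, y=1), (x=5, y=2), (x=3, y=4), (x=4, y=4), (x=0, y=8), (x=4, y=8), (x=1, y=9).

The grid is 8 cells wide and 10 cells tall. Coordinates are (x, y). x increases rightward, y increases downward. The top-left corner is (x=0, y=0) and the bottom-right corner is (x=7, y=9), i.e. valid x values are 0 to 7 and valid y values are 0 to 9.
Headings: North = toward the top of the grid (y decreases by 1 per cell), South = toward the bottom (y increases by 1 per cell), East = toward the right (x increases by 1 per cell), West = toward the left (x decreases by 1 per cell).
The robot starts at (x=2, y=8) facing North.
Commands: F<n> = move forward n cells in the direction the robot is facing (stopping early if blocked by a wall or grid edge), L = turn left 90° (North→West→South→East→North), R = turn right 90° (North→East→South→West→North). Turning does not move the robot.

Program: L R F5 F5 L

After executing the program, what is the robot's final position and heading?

Answer: Final position: (x=2, y=0), facing West

Derivation:
Start: (x=2, y=8), facing North
  L: turn left, now facing West
  R: turn right, now facing North
  F5: move forward 5, now at (x=2, y=3)
  F5: move forward 3/5 (blocked), now at (x=2, y=0)
  L: turn left, now facing West
Final: (x=2, y=0), facing West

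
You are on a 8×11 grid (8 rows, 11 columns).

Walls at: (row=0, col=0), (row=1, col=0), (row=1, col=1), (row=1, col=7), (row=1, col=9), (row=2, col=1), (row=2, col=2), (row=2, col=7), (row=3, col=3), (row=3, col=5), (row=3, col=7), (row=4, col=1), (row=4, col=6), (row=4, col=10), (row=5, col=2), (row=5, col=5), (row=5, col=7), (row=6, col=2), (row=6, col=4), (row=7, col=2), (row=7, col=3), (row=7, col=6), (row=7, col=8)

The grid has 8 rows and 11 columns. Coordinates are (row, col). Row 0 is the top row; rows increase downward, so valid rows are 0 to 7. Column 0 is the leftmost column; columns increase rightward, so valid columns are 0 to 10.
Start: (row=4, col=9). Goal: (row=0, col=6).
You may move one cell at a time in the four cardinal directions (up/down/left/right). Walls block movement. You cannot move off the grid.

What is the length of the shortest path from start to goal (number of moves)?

Answer: Shortest path length: 7

Derivation:
BFS from (row=4, col=9) until reaching (row=0, col=6):
  Distance 0: (row=4, col=9)
  Distance 1: (row=3, col=9), (row=4, col=8), (row=5, col=9)
  Distance 2: (row=2, col=9), (row=3, col=8), (row=3, col=10), (row=4, col=7), (row=5, col=8), (row=5, col=10), (row=6, col=9)
  Distance 3: (row=2, col=8), (row=2, col=10), (row=6, col=8), (row=6, col=10), (row=7, col=9)
  Distance 4: (row=1, col=8), (row=1, col=10), (row=6, col=7), (row=7, col=10)
  Distance 5: (row=0, col=8), (row=0, col=10), (row=6, col=6), (row=7, col=7)
  Distance 6: (row=0, col=7), (row=0, col=9), (row=5, col=6), (row=6, col=5)
  Distance 7: (row=0, col=6), (row=7, col=5)  <- goal reached here
One shortest path (7 moves): (row=4, col=9) -> (row=4, col=8) -> (row=3, col=8) -> (row=2, col=8) -> (row=1, col=8) -> (row=0, col=8) -> (row=0, col=7) -> (row=0, col=6)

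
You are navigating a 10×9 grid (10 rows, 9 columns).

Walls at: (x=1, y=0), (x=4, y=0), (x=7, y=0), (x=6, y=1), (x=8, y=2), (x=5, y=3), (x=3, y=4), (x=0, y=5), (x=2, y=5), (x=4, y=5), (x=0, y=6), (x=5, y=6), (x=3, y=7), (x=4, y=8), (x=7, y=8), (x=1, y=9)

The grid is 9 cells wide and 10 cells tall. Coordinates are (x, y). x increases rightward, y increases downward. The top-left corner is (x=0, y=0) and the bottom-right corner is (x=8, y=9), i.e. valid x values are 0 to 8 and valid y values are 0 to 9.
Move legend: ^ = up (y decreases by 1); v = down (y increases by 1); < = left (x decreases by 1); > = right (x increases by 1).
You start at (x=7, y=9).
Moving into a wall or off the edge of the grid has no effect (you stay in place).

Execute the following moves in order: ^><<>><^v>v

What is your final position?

Start: (x=7, y=9)
  ^ (up): blocked, stay at (x=7, y=9)
  > (right): (x=7, y=9) -> (x=8, y=9)
  < (left): (x=8, y=9) -> (x=7, y=9)
  < (left): (x=7, y=9) -> (x=6, y=9)
  > (right): (x=6, y=9) -> (x=7, y=9)
  > (right): (x=7, y=9) -> (x=8, y=9)
  < (left): (x=8, y=9) -> (x=7, y=9)
  ^ (up): blocked, stay at (x=7, y=9)
  v (down): blocked, stay at (x=7, y=9)
  > (right): (x=7, y=9) -> (x=8, y=9)
  v (down): blocked, stay at (x=8, y=9)
Final: (x=8, y=9)

Answer: Final position: (x=8, y=9)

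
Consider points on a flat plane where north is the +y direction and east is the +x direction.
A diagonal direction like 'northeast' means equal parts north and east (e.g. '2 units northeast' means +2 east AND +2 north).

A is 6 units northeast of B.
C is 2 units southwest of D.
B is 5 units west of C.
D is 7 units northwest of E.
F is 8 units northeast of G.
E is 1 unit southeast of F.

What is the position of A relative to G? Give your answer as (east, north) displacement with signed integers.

Answer: A is at (east=1, north=18) relative to G.

Derivation:
Place G at the origin (east=0, north=0).
  F is 8 units northeast of G: delta (east=+8, north=+8); F at (east=8, north=8).
  E is 1 unit southeast of F: delta (east=+1, north=-1); E at (east=9, north=7).
  D is 7 units northwest of E: delta (east=-7, north=+7); D at (east=2, north=14).
  C is 2 units southwest of D: delta (east=-2, north=-2); C at (east=0, north=12).
  B is 5 units west of C: delta (east=-5, north=+0); B at (east=-5, north=12).
  A is 6 units northeast of B: delta (east=+6, north=+6); A at (east=1, north=18).
Therefore A relative to G: (east=1, north=18).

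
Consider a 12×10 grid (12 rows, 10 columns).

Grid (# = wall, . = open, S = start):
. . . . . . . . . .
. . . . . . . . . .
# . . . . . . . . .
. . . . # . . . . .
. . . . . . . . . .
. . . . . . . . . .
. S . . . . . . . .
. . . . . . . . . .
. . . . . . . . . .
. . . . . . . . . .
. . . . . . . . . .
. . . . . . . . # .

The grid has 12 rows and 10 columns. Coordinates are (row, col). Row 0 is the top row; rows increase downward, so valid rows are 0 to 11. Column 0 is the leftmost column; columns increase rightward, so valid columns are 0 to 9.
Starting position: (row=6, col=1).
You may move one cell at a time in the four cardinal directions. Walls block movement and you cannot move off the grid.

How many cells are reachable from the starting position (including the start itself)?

BFS flood-fill from (row=6, col=1):
  Distance 0: (row=6, col=1)
  Distance 1: (row=5, col=1), (row=6, col=0), (row=6, col=2), (row=7, col=1)
  Distance 2: (row=4, col=1), (row=5, col=0), (row=5, col=2), (row=6, col=3), (row=7, col=0), (row=7, col=2), (row=8, col=1)
  Distance 3: (row=3, col=1), (row=4, col=0), (row=4, col=2), (row=5, col=3), (row=6, col=4), (row=7, col=3), (row=8, col=0), (row=8, col=2), (row=9, col=1)
  Distance 4: (row=2, col=1), (row=3, col=0), (row=3, col=2), (row=4, col=3), (row=5, col=4), (row=6, col=5), (row=7, col=4), (row=8, col=3), (row=9, col=0), (row=9, col=2), (row=10, col=1)
  Distance 5: (row=1, col=1), (row=2, col=2), (row=3, col=3), (row=4, col=4), (row=5, col=5), (row=6, col=6), (row=7, col=5), (row=8, col=4), (row=9, col=3), (row=10, col=0), (row=10, col=2), (row=11, col=1)
  Distance 6: (row=0, col=1), (row=1, col=0), (row=1, col=2), (row=2, col=3), (row=4, col=5), (row=5, col=6), (row=6, col=7), (row=7, col=6), (row=8, col=5), (row=9, col=4), (row=10, col=3), (row=11, col=0), (row=11, col=2)
  Distance 7: (row=0, col=0), (row=0, col=2), (row=1, col=3), (row=2, col=4), (row=3, col=5), (row=4, col=6), (row=5, col=7), (row=6, col=8), (row=7, col=7), (row=8, col=6), (row=9, col=5), (row=10, col=4), (row=11, col=3)
  Distance 8: (row=0, col=3), (row=1, col=4), (row=2, col=5), (row=3, col=6), (row=4, col=7), (row=5, col=8), (row=6, col=9), (row=7, col=8), (row=8, col=7), (row=9, col=6), (row=10, col=5), (row=11, col=4)
  Distance 9: (row=0, col=4), (row=1, col=5), (row=2, col=6), (row=3, col=7), (row=4, col=8), (row=5, col=9), (row=7, col=9), (row=8, col=8), (row=9, col=7), (row=10, col=6), (row=11, col=5)
  Distance 10: (row=0, col=5), (row=1, col=6), (row=2, col=7), (row=3, col=8), (row=4, col=9), (row=8, col=9), (row=9, col=8), (row=10, col=7), (row=11, col=6)
  Distance 11: (row=0, col=6), (row=1, col=7), (row=2, col=8), (row=3, col=9), (row=9, col=9), (row=10, col=8), (row=11, col=7)
  Distance 12: (row=0, col=7), (row=1, col=8), (row=2, col=9), (row=10, col=9)
  Distance 13: (row=0, col=8), (row=1, col=9), (row=11, col=9)
  Distance 14: (row=0, col=9)
Total reachable: 117 (grid has 117 open cells total)

Answer: Reachable cells: 117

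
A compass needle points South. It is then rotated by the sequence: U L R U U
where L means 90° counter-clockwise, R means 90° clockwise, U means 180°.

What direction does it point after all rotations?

Start: South
  U (U-turn (180°)) -> North
  L (left (90° counter-clockwise)) -> West
  R (right (90° clockwise)) -> North
  U (U-turn (180°)) -> South
  U (U-turn (180°)) -> North
Final: North

Answer: Final heading: North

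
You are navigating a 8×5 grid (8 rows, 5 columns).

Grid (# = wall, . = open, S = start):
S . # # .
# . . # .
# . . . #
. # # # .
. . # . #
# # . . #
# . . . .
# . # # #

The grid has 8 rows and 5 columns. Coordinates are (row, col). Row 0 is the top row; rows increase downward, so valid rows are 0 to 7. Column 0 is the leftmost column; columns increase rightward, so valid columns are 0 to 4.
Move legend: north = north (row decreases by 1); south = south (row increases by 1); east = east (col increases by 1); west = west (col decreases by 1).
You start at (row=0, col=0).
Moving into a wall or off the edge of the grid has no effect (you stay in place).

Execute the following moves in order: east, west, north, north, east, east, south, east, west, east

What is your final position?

Answer: Final position: (row=1, col=2)

Derivation:
Start: (row=0, col=0)
  east (east): (row=0, col=0) -> (row=0, col=1)
  west (west): (row=0, col=1) -> (row=0, col=0)
  north (north): blocked, stay at (row=0, col=0)
  north (north): blocked, stay at (row=0, col=0)
  east (east): (row=0, col=0) -> (row=0, col=1)
  east (east): blocked, stay at (row=0, col=1)
  south (south): (row=0, col=1) -> (row=1, col=1)
  east (east): (row=1, col=1) -> (row=1, col=2)
  west (west): (row=1, col=2) -> (row=1, col=1)
  east (east): (row=1, col=1) -> (row=1, col=2)
Final: (row=1, col=2)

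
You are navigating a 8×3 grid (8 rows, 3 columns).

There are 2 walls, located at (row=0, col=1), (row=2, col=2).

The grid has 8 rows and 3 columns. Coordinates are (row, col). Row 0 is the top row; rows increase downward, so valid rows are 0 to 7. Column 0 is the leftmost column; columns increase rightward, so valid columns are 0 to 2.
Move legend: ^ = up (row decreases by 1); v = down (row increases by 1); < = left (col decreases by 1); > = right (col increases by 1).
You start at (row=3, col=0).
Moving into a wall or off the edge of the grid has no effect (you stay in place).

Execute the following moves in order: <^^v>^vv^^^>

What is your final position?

Answer: Final position: (row=1, col=2)

Derivation:
Start: (row=3, col=0)
  < (left): blocked, stay at (row=3, col=0)
  ^ (up): (row=3, col=0) -> (row=2, col=0)
  ^ (up): (row=2, col=0) -> (row=1, col=0)
  v (down): (row=1, col=0) -> (row=2, col=0)
  > (right): (row=2, col=0) -> (row=2, col=1)
  ^ (up): (row=2, col=1) -> (row=1, col=1)
  v (down): (row=1, col=1) -> (row=2, col=1)
  v (down): (row=2, col=1) -> (row=3, col=1)
  ^ (up): (row=3, col=1) -> (row=2, col=1)
  ^ (up): (row=2, col=1) -> (row=1, col=1)
  ^ (up): blocked, stay at (row=1, col=1)
  > (right): (row=1, col=1) -> (row=1, col=2)
Final: (row=1, col=2)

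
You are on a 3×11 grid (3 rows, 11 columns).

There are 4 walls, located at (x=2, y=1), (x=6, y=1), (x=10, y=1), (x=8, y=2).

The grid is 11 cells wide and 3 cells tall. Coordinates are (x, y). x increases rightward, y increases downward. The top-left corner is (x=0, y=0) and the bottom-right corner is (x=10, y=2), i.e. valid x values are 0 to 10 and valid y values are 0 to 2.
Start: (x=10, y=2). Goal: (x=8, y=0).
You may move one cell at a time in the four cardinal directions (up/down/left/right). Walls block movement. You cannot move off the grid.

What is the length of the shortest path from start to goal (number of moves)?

Answer: Shortest path length: 4

Derivation:
BFS from (x=10, y=2) until reaching (x=8, y=0):
  Distance 0: (x=10, y=2)
  Distance 1: (x=9, y=2)
  Distance 2: (x=9, y=1)
  Distance 3: (x=9, y=0), (x=8, y=1)
  Distance 4: (x=8, y=0), (x=10, y=0), (x=7, y=1)  <- goal reached here
One shortest path (4 moves): (x=10, y=2) -> (x=9, y=2) -> (x=9, y=1) -> (x=8, y=1) -> (x=8, y=0)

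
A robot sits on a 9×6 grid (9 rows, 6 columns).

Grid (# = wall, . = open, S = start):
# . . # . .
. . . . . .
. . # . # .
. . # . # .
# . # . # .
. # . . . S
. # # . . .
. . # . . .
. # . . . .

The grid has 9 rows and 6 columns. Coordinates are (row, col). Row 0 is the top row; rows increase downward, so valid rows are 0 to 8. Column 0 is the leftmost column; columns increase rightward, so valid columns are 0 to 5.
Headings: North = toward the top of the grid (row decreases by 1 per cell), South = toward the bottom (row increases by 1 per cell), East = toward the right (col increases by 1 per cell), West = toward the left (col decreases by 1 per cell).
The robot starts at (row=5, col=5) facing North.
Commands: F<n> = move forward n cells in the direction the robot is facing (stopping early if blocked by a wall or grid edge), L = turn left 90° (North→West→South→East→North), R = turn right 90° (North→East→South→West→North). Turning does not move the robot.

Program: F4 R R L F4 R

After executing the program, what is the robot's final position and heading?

Start: (row=5, col=5), facing North
  F4: move forward 4, now at (row=1, col=5)
  R: turn right, now facing East
  R: turn right, now facing South
  L: turn left, now facing East
  F4: move forward 0/4 (blocked), now at (row=1, col=5)
  R: turn right, now facing South
Final: (row=1, col=5), facing South

Answer: Final position: (row=1, col=5), facing South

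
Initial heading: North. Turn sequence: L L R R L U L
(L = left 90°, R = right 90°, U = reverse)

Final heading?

Start: North
  L (left (90° counter-clockwise)) -> West
  L (left (90° counter-clockwise)) -> South
  R (right (90° clockwise)) -> West
  R (right (90° clockwise)) -> North
  L (left (90° counter-clockwise)) -> West
  U (U-turn (180°)) -> East
  L (left (90° counter-clockwise)) -> North
Final: North

Answer: Final heading: North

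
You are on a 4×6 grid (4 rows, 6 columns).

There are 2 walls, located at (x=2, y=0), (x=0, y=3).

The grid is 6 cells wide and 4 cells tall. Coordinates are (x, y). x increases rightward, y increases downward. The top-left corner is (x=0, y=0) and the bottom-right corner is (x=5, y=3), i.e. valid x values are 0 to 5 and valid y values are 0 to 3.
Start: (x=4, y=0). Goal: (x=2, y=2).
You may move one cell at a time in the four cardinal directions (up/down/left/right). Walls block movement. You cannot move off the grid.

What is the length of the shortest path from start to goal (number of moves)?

Answer: Shortest path length: 4

Derivation:
BFS from (x=4, y=0) until reaching (x=2, y=2):
  Distance 0: (x=4, y=0)
  Distance 1: (x=3, y=0), (x=5, y=0), (x=4, y=1)
  Distance 2: (x=3, y=1), (x=5, y=1), (x=4, y=2)
  Distance 3: (x=2, y=1), (x=3, y=2), (x=5, y=2), (x=4, y=3)
  Distance 4: (x=1, y=1), (x=2, y=2), (x=3, y=3), (x=5, y=3)  <- goal reached here
One shortest path (4 moves): (x=4, y=0) -> (x=3, y=0) -> (x=3, y=1) -> (x=2, y=1) -> (x=2, y=2)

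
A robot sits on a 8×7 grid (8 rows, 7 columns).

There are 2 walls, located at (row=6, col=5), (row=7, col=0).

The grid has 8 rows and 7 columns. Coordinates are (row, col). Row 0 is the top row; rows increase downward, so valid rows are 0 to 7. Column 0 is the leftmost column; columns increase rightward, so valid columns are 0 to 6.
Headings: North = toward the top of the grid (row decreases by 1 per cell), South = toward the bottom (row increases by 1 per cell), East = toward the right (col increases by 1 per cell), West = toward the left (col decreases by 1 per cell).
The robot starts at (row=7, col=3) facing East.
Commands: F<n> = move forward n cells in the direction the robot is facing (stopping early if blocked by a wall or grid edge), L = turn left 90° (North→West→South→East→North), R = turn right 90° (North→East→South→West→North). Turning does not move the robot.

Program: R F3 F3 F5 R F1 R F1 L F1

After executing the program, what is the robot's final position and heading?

Start: (row=7, col=3), facing East
  R: turn right, now facing South
  F3: move forward 0/3 (blocked), now at (row=7, col=3)
  F3: move forward 0/3 (blocked), now at (row=7, col=3)
  F5: move forward 0/5 (blocked), now at (row=7, col=3)
  R: turn right, now facing West
  F1: move forward 1, now at (row=7, col=2)
  R: turn right, now facing North
  F1: move forward 1, now at (row=6, col=2)
  L: turn left, now facing West
  F1: move forward 1, now at (row=6, col=1)
Final: (row=6, col=1), facing West

Answer: Final position: (row=6, col=1), facing West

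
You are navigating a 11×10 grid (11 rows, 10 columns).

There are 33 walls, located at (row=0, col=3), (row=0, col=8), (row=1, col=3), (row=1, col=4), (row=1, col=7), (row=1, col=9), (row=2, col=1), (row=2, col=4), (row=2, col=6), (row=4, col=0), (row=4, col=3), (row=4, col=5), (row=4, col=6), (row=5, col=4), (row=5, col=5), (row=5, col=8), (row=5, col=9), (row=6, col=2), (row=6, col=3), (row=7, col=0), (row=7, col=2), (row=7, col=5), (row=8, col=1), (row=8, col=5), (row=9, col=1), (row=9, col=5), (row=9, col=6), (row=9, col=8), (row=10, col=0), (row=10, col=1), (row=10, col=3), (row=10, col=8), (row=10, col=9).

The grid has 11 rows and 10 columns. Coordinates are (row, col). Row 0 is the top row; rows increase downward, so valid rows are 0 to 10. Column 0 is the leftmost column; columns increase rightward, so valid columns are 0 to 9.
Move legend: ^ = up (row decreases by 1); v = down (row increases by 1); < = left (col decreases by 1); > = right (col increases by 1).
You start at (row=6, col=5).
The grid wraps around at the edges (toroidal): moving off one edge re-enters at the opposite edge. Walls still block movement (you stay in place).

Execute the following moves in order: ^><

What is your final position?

Start: (row=6, col=5)
  ^ (up): blocked, stay at (row=6, col=5)
  > (right): (row=6, col=5) -> (row=6, col=6)
  < (left): (row=6, col=6) -> (row=6, col=5)
Final: (row=6, col=5)

Answer: Final position: (row=6, col=5)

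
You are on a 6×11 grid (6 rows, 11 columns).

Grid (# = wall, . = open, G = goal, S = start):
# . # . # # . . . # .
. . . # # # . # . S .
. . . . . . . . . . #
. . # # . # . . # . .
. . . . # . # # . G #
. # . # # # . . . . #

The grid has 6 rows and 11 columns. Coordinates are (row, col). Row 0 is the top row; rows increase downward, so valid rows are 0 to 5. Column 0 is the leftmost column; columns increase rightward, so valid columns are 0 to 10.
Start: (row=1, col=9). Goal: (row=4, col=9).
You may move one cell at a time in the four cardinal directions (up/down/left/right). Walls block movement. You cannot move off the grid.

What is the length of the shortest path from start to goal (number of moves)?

Answer: Shortest path length: 3

Derivation:
BFS from (row=1, col=9) until reaching (row=4, col=9):
  Distance 0: (row=1, col=9)
  Distance 1: (row=1, col=8), (row=1, col=10), (row=2, col=9)
  Distance 2: (row=0, col=8), (row=0, col=10), (row=2, col=8), (row=3, col=9)
  Distance 3: (row=0, col=7), (row=2, col=7), (row=3, col=10), (row=4, col=9)  <- goal reached here
One shortest path (3 moves): (row=1, col=9) -> (row=2, col=9) -> (row=3, col=9) -> (row=4, col=9)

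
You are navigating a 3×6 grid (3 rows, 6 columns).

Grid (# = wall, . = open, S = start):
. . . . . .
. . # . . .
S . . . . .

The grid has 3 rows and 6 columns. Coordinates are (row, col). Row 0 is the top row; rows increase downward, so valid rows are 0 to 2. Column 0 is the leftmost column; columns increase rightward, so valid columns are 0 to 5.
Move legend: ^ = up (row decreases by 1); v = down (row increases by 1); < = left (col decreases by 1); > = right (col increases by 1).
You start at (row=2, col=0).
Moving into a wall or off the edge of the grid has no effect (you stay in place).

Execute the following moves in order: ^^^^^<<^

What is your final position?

Answer: Final position: (row=0, col=0)

Derivation:
Start: (row=2, col=0)
  ^ (up): (row=2, col=0) -> (row=1, col=0)
  ^ (up): (row=1, col=0) -> (row=0, col=0)
  [×3]^ (up): blocked, stay at (row=0, col=0)
  < (left): blocked, stay at (row=0, col=0)
  < (left): blocked, stay at (row=0, col=0)
  ^ (up): blocked, stay at (row=0, col=0)
Final: (row=0, col=0)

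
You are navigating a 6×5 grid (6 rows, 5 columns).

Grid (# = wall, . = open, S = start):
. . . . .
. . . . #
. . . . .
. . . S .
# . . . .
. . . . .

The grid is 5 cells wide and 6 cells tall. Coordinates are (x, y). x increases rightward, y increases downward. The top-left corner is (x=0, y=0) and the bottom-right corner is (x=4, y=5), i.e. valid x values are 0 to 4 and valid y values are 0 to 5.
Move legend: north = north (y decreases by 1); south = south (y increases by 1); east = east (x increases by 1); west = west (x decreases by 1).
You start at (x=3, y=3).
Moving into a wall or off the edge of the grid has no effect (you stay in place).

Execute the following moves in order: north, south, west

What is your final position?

Answer: Final position: (x=2, y=3)

Derivation:
Start: (x=3, y=3)
  north (north): (x=3, y=3) -> (x=3, y=2)
  south (south): (x=3, y=2) -> (x=3, y=3)
  west (west): (x=3, y=3) -> (x=2, y=3)
Final: (x=2, y=3)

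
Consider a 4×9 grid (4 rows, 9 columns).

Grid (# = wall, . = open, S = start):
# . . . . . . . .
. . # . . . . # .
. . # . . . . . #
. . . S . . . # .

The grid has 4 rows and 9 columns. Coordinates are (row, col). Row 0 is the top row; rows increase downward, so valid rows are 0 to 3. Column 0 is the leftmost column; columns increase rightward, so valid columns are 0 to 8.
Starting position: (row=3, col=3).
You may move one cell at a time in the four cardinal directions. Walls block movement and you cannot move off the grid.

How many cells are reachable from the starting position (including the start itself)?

BFS flood-fill from (row=3, col=3):
  Distance 0: (row=3, col=3)
  Distance 1: (row=2, col=3), (row=3, col=2), (row=3, col=4)
  Distance 2: (row=1, col=3), (row=2, col=4), (row=3, col=1), (row=3, col=5)
  Distance 3: (row=0, col=3), (row=1, col=4), (row=2, col=1), (row=2, col=5), (row=3, col=0), (row=3, col=6)
  Distance 4: (row=0, col=2), (row=0, col=4), (row=1, col=1), (row=1, col=5), (row=2, col=0), (row=2, col=6)
  Distance 5: (row=0, col=1), (row=0, col=5), (row=1, col=0), (row=1, col=6), (row=2, col=7)
  Distance 6: (row=0, col=6)
  Distance 7: (row=0, col=7)
  Distance 8: (row=0, col=8)
  Distance 9: (row=1, col=8)
Total reachable: 29 (grid has 30 open cells total)

Answer: Reachable cells: 29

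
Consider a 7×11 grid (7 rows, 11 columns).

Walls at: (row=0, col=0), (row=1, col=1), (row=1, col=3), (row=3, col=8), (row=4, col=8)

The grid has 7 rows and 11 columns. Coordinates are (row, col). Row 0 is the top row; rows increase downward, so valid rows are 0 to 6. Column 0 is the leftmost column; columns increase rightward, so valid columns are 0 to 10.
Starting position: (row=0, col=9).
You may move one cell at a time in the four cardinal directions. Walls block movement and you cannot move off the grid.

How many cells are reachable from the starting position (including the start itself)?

Answer: Reachable cells: 72

Derivation:
BFS flood-fill from (row=0, col=9):
  Distance 0: (row=0, col=9)
  Distance 1: (row=0, col=8), (row=0, col=10), (row=1, col=9)
  Distance 2: (row=0, col=7), (row=1, col=8), (row=1, col=10), (row=2, col=9)
  Distance 3: (row=0, col=6), (row=1, col=7), (row=2, col=8), (row=2, col=10), (row=3, col=9)
  Distance 4: (row=0, col=5), (row=1, col=6), (row=2, col=7), (row=3, col=10), (row=4, col=9)
  Distance 5: (row=0, col=4), (row=1, col=5), (row=2, col=6), (row=3, col=7), (row=4, col=10), (row=5, col=9)
  Distance 6: (row=0, col=3), (row=1, col=4), (row=2, col=5), (row=3, col=6), (row=4, col=7), (row=5, col=8), (row=5, col=10), (row=6, col=9)
  Distance 7: (row=0, col=2), (row=2, col=4), (row=3, col=5), (row=4, col=6), (row=5, col=7), (row=6, col=8), (row=6, col=10)
  Distance 8: (row=0, col=1), (row=1, col=2), (row=2, col=3), (row=3, col=4), (row=4, col=5), (row=5, col=6), (row=6, col=7)
  Distance 9: (row=2, col=2), (row=3, col=3), (row=4, col=4), (row=5, col=5), (row=6, col=6)
  Distance 10: (row=2, col=1), (row=3, col=2), (row=4, col=3), (row=5, col=4), (row=6, col=5)
  Distance 11: (row=2, col=0), (row=3, col=1), (row=4, col=2), (row=5, col=3), (row=6, col=4)
  Distance 12: (row=1, col=0), (row=3, col=0), (row=4, col=1), (row=5, col=2), (row=6, col=3)
  Distance 13: (row=4, col=0), (row=5, col=1), (row=6, col=2)
  Distance 14: (row=5, col=0), (row=6, col=1)
  Distance 15: (row=6, col=0)
Total reachable: 72 (grid has 72 open cells total)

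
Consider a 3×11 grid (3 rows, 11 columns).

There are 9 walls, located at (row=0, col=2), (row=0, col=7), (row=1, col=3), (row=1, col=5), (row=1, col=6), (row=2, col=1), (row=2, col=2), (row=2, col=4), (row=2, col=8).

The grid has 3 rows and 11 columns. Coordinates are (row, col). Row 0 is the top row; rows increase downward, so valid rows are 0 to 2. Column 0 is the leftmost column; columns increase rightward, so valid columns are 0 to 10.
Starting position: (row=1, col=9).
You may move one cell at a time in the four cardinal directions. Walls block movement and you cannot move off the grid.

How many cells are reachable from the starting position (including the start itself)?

BFS flood-fill from (row=1, col=9):
  Distance 0: (row=1, col=9)
  Distance 1: (row=0, col=9), (row=1, col=8), (row=1, col=10), (row=2, col=9)
  Distance 2: (row=0, col=8), (row=0, col=10), (row=1, col=7), (row=2, col=10)
  Distance 3: (row=2, col=7)
  Distance 4: (row=2, col=6)
  Distance 5: (row=2, col=5)
Total reachable: 12 (grid has 24 open cells total)

Answer: Reachable cells: 12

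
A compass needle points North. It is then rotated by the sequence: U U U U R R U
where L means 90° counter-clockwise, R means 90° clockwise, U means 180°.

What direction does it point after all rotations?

Start: North
  U (U-turn (180°)) -> South
  U (U-turn (180°)) -> North
  U (U-turn (180°)) -> South
  U (U-turn (180°)) -> North
  R (right (90° clockwise)) -> East
  R (right (90° clockwise)) -> South
  U (U-turn (180°)) -> North
Final: North

Answer: Final heading: North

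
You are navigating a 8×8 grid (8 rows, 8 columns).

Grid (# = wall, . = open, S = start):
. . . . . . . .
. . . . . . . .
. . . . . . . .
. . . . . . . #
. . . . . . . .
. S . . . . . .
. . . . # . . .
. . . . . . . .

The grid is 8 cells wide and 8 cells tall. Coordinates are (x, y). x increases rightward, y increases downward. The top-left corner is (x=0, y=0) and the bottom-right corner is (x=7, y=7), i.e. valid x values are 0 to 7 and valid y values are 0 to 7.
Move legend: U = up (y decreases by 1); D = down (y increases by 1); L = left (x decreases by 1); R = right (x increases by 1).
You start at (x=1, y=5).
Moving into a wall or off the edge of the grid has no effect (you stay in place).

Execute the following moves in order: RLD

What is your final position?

Start: (x=1, y=5)
  R (right): (x=1, y=5) -> (x=2, y=5)
  L (left): (x=2, y=5) -> (x=1, y=5)
  D (down): (x=1, y=5) -> (x=1, y=6)
Final: (x=1, y=6)

Answer: Final position: (x=1, y=6)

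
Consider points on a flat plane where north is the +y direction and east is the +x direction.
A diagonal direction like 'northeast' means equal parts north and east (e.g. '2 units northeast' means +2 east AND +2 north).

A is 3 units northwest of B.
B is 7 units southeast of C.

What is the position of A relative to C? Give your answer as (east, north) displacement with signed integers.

Place C at the origin (east=0, north=0).
  B is 7 units southeast of C: delta (east=+7, north=-7); B at (east=7, north=-7).
  A is 3 units northwest of B: delta (east=-3, north=+3); A at (east=4, north=-4).
Therefore A relative to C: (east=4, north=-4).

Answer: A is at (east=4, north=-4) relative to C.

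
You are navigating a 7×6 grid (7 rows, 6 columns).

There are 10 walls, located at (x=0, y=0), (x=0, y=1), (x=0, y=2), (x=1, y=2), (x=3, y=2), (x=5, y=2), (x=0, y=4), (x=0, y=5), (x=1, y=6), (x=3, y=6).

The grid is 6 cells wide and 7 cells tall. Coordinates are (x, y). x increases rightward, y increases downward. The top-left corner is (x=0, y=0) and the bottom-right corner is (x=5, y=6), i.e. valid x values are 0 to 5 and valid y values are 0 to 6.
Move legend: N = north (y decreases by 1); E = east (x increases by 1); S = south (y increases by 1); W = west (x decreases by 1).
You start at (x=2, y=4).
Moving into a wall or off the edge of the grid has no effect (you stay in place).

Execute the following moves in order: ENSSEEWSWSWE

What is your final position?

Start: (x=2, y=4)
  E (east): (x=2, y=4) -> (x=3, y=4)
  N (north): (x=3, y=4) -> (x=3, y=3)
  S (south): (x=3, y=3) -> (x=3, y=4)
  S (south): (x=3, y=4) -> (x=3, y=5)
  E (east): (x=3, y=5) -> (x=4, y=5)
  E (east): (x=4, y=5) -> (x=5, y=5)
  W (west): (x=5, y=5) -> (x=4, y=5)
  S (south): (x=4, y=5) -> (x=4, y=6)
  W (west): blocked, stay at (x=4, y=6)
  S (south): blocked, stay at (x=4, y=6)
  W (west): blocked, stay at (x=4, y=6)
  E (east): (x=4, y=6) -> (x=5, y=6)
Final: (x=5, y=6)

Answer: Final position: (x=5, y=6)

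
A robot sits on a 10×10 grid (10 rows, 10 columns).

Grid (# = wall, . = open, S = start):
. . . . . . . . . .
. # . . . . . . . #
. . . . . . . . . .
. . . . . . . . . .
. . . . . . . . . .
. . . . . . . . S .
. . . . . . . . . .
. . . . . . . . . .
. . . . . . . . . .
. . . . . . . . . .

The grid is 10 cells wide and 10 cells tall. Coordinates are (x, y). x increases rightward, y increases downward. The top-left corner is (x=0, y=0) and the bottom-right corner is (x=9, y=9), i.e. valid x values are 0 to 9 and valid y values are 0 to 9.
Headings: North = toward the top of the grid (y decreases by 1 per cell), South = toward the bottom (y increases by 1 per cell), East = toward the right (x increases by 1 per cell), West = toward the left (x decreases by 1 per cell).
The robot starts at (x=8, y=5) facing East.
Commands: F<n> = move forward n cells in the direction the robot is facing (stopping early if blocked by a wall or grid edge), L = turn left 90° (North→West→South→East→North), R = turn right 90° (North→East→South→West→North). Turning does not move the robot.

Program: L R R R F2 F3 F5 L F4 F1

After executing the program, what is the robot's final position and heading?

Answer: Final position: (x=0, y=9), facing South

Derivation:
Start: (x=8, y=5), facing East
  L: turn left, now facing North
  R: turn right, now facing East
  R: turn right, now facing South
  R: turn right, now facing West
  F2: move forward 2, now at (x=6, y=5)
  F3: move forward 3, now at (x=3, y=5)
  F5: move forward 3/5 (blocked), now at (x=0, y=5)
  L: turn left, now facing South
  F4: move forward 4, now at (x=0, y=9)
  F1: move forward 0/1 (blocked), now at (x=0, y=9)
Final: (x=0, y=9), facing South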